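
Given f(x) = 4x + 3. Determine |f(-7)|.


f(-7) = -25
|-25| = 25

25


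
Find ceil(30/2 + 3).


30/2 = 15
15 + 3 = 18
ceil(18) = 18

18


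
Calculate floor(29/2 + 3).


29/2 = 14.5
14.5 + 3 = 17.5
floor(17.5) = 17

17


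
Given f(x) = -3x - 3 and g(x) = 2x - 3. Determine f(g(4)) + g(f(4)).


f(g(4)) = -18
g(f(4)) = -33
Sum = -51

-51


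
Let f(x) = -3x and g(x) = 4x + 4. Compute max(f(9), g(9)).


f(9) = -27
g(9) = 40
max = 40

40


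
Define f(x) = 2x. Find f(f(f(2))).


f(2) = 4
f(4) = 8
f(8) = 16

16


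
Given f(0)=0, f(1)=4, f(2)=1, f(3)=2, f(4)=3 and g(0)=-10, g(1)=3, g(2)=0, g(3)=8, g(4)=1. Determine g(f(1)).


f(1) = 4
g(4) = 1

1


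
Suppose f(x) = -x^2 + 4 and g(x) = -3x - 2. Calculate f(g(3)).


g(3) = -11
f(-11) = (-1)*(-11)^2 + 4 = -117

-117


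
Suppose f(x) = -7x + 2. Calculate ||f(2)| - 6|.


f(2) = -12
|-12| = 12
|12 - 6| = 6

6


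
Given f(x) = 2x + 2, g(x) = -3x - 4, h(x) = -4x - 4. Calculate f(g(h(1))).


h(1) = -8
g(-8) = 20
f(20) = 42

42


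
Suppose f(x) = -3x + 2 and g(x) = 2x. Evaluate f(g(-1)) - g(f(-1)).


f(g(-1)) = 8
g(f(-1)) = 10
Difference = -2

-2


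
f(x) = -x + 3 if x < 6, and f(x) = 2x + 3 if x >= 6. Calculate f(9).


9 satisfies x >= 6
f(9) = 21

21


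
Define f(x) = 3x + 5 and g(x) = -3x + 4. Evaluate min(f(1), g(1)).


f(1) = 8
g(1) = 1
min = 1

1


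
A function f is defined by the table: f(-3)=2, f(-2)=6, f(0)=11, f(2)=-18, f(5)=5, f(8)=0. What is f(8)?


0


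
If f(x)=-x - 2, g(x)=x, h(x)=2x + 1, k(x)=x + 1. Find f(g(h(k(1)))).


k(1) = 2
h(2) = 5
g(5) = 5
f(5) = -7

-7


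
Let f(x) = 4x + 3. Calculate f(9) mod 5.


f(9) = 39
39 mod 5 = 4

4


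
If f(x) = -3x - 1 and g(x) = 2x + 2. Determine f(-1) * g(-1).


f(-1) = 2
g(-1) = 0
Product = 0

0


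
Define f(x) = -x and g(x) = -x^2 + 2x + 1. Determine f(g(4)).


g(4) = -7
f(-7) = 7

7


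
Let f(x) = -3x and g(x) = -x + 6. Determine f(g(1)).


g(1) = 5
f(5) = -15

-15


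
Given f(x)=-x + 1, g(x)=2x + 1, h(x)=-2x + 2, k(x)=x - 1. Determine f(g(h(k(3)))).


k(3) = 2
h(2) = -2
g(-2) = -3
f(-3) = 4

4


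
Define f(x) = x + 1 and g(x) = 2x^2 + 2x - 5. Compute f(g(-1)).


g(-1) = -5
f(-5) = -4

-4


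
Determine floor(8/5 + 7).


8/5 = 1.6
1.6 + 7 = 8.6
floor(8.6) = 8

8


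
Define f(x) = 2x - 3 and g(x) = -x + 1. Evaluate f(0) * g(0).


f(0) = -3
g(0) = 1
Product = -3

-3


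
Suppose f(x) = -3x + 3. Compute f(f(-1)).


-15


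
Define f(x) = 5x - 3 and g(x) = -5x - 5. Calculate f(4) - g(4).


42


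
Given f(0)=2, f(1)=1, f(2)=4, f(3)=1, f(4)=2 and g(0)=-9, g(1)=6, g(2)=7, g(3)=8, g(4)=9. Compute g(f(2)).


f(2) = 4
g(4) = 9

9


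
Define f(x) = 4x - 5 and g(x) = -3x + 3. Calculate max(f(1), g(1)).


f(1) = -1
g(1) = 0
max = 0

0


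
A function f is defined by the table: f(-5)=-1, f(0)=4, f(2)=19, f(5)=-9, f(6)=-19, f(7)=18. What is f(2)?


Reading from the table at x = 2

19


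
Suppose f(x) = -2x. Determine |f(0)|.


f(0) = 0
|0| = 0

0


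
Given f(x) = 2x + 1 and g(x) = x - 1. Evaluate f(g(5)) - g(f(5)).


f(g(5)) = 9
g(f(5)) = 10
Difference = -1

-1


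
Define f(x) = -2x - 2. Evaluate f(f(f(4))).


f(4) = -10
f(-10) = 18
f(18) = -38

-38


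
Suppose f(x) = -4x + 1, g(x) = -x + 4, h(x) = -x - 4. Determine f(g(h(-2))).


-23


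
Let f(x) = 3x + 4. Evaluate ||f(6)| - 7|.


f(6) = 22
|22| = 22
|22 - 7| = 15

15


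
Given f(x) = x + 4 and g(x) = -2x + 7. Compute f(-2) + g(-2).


f(-2) = 2
g(-2) = 11
Sum = 13

13


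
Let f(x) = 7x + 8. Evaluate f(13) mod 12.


f(13) = 99
99 mod 12 = 3

3


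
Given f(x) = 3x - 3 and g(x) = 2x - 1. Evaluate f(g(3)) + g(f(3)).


f(g(3)) = 12
g(f(3)) = 11
Sum = 23

23


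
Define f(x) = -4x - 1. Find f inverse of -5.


Solve -4x - 1 = -5
x = (-5 + 1) / (-4) = 1

1


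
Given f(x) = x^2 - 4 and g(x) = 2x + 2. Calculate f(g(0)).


g(0) = 2
f(2) = 1*(2)^2 - 4 = 0

0


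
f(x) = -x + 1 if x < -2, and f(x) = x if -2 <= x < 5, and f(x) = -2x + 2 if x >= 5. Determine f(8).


8 satisfies x >= 5
f(8) = -14

-14


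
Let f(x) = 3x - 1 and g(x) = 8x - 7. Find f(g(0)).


-22


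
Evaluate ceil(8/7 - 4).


8/7 = 1.1429
1.1429 - 4 = -2.8571
ceil(-2.8571) = -2

-2


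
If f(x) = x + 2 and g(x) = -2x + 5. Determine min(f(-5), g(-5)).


f(-5) = -3
g(-5) = 15
min = -3

-3


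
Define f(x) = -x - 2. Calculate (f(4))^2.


f(4) = -6
(-6)^2 = 36

36


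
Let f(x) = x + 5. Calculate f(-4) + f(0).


6


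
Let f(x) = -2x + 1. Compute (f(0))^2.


f(0) = 1
(1)^2 = 1

1


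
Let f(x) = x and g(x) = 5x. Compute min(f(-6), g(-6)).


f(-6) = -6
g(-6) = -30
min = -30

-30


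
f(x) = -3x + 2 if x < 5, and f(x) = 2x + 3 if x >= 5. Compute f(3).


3 satisfies x < 5
f(3) = -7

-7


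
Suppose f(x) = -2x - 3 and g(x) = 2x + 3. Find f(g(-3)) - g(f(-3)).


f(g(-3)) = 3
g(f(-3)) = 9
Difference = -6

-6


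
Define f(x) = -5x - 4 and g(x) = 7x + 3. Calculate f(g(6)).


g(6) = 45
f(45) = -229

-229


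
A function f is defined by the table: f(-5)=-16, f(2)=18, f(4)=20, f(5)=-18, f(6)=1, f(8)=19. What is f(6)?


Reading from the table at x = 6

1


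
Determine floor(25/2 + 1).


25/2 = 12.5
12.5 + 1 = 13.5
floor(13.5) = 13

13


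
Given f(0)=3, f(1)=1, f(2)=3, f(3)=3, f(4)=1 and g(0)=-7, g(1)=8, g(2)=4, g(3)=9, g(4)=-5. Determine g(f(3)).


f(3) = 3
g(3) = 9

9


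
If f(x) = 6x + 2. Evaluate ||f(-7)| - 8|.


f(-7) = -40
|-40| = 40
|40 - 8| = 32

32


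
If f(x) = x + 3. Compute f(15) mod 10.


8


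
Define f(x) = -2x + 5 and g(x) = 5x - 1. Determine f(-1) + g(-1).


f(-1) = 7
g(-1) = -6
Sum = 1

1


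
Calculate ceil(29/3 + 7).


29/3 = 9.6667
9.6667 + 7 = 16.6667
ceil(16.6667) = 17

17


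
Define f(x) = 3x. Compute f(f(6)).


f(6) = 18
f(18) = 54

54


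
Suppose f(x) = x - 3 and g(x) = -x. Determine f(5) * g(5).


f(5) = 2
g(5) = -5
Product = -10

-10


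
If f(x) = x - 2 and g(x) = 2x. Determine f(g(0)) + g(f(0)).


f(g(0)) = -2
g(f(0)) = -4
Sum = -6

-6


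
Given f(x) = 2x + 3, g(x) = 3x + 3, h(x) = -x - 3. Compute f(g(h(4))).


h(4) = -7
g(-7) = -18
f(-18) = -33

-33


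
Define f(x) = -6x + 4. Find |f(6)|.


f(6) = -32
|-32| = 32

32


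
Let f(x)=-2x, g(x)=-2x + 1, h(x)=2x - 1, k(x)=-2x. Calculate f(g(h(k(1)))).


k(1) = -2
h(-2) = -5
g(-5) = 11
f(11) = -22

-22


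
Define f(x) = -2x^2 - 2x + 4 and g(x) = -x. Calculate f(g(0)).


g(0) = 0
f(0) = (-2)*(0)^2 - 2*(0) + 4 = 4

4


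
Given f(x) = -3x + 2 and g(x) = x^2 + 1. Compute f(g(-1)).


g(-1) = 2
f(2) = -4

-4


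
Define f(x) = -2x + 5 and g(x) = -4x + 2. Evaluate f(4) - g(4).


f(4) = -3
g(4) = -14
Difference = 11

11


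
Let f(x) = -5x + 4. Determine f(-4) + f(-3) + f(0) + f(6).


f(-4) = 24
f(-3) = 19
f(0) = 4
f(6) = -26
Sum = 21

21


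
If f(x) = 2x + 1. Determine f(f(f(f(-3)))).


f(-3) = -5
f(-5) = -9
f(-9) = -17
f(-17) = -33

-33


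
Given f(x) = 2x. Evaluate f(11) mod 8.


f(11) = 22
22 mod 8 = 6

6


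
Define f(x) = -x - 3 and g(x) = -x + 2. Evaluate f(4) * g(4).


f(4) = -7
g(4) = -2
Product = 14

14


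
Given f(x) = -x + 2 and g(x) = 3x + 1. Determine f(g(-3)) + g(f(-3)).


26


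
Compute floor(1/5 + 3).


1/5 = 0.2
0.2 + 3 = 3.2
floor(3.2) = 3

3


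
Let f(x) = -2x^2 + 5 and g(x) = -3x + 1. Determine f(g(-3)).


g(-3) = 10
f(10) = (-2)*(10)^2 + 5 = -195

-195


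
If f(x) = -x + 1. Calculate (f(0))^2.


f(0) = 1
(1)^2 = 1

1


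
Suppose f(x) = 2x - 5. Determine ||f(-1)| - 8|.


f(-1) = -7
|-7| = 7
|7 - 8| = 1

1


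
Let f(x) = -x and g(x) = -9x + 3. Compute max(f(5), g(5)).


f(5) = -5
g(5) = -42
max = -5

-5


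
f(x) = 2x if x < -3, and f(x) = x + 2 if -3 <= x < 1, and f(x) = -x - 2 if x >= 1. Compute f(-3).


-3 satisfies -3 <= x < 1
f(-3) = -1

-1


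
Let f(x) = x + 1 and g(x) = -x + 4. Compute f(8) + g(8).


f(8) = 9
g(8) = -4
Sum = 5

5


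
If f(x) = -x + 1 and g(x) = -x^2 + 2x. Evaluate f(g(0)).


g(0) = 0
f(0) = 1

1


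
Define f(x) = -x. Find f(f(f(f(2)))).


f(2) = -2
f(-2) = 2
f(2) = -2
f(-2) = 2

2


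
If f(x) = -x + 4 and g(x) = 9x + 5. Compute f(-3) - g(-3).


29


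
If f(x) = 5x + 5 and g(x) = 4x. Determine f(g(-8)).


g(-8) = -32
f(-32) = -155

-155


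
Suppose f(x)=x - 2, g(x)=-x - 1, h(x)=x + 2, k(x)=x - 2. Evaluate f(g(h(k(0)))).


k(0) = -2
h(-2) = 0
g(0) = -1
f(-1) = -3

-3


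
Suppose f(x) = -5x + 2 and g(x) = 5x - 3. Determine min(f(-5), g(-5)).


f(-5) = 27
g(-5) = -28
min = -28

-28


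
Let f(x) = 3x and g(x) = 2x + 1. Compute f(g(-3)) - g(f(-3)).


f(g(-3)) = -15
g(f(-3)) = -17
Difference = 2

2


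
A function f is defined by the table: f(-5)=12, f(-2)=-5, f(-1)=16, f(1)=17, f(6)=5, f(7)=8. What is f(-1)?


16


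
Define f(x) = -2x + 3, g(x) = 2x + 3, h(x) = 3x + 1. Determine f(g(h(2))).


h(2) = 7
g(7) = 17
f(17) = -31

-31


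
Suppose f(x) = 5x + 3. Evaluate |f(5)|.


28


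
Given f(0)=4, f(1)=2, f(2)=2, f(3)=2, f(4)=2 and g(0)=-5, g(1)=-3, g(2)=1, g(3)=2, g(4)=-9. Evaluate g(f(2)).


f(2) = 2
g(2) = 1

1


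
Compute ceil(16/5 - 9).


-5


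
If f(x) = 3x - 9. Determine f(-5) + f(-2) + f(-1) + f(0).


f(-5) = -24
f(-2) = -15
f(-1) = -12
f(0) = -9
Sum = -60

-60


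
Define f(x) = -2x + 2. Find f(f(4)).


f(4) = -6
f(-6) = 14

14


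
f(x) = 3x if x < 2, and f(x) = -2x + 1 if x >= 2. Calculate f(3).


3 satisfies x >= 2
f(3) = -5

-5


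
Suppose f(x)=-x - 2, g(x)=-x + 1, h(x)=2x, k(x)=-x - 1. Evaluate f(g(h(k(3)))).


k(3) = -4
h(-4) = -8
g(-8) = 9
f(9) = -11

-11


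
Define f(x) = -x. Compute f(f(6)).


6


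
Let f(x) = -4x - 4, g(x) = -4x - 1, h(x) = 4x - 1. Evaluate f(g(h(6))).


h(6) = 23
g(23) = -93
f(-93) = 368

368


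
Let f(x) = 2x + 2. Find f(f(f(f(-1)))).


f(-1) = 0
f(0) = 2
f(2) = 6
f(6) = 14

14


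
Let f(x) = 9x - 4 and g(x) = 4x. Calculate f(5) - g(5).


f(5) = 41
g(5) = 20
Difference = 21

21


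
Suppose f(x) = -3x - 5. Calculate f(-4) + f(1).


-1


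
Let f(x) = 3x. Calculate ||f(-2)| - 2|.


f(-2) = -6
|-6| = 6
|6 - 2| = 4

4


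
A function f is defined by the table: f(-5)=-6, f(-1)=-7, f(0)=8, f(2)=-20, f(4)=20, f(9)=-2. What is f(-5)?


Reading from the table at x = -5

-6


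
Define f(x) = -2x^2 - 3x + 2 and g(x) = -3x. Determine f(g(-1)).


g(-1) = 3
f(3) = (-2)*(3)^2 - 3*(3) + 2 = -25

-25


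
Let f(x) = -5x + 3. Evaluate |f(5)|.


f(5) = -22
|-22| = 22

22


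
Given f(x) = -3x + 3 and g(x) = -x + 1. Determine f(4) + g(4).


f(4) = -9
g(4) = -3
Sum = -12

-12


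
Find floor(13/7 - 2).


-1


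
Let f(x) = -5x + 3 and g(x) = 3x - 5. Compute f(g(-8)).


g(-8) = -29
f(-29) = 148

148


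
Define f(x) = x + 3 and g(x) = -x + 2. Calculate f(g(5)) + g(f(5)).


f(g(5)) = 0
g(f(5)) = -6
Sum = -6

-6


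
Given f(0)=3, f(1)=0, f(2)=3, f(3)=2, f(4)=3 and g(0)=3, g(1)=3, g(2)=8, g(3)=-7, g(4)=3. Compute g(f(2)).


f(2) = 3
g(3) = -7

-7


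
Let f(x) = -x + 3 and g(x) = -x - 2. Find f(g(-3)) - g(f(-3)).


10


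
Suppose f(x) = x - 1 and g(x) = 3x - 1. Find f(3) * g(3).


f(3) = 2
g(3) = 8
Product = 16

16


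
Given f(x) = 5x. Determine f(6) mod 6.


f(6) = 30
30 mod 6 = 0

0


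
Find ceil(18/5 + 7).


18/5 = 3.6
3.6 + 7 = 10.6
ceil(10.6) = 11

11


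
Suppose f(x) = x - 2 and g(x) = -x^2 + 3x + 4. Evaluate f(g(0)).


2


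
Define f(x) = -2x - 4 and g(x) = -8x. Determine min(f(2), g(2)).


-16


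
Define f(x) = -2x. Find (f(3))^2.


36


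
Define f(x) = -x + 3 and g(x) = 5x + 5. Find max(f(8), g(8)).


f(8) = -5
g(8) = 45
max = 45

45


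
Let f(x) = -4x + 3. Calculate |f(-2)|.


f(-2) = 11
|11| = 11

11


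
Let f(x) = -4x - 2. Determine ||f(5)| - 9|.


f(5) = -22
|-22| = 22
|22 - 9| = 13

13


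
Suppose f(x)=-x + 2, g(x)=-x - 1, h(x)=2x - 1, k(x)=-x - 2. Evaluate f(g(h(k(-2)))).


k(-2) = 0
h(0) = -1
g(-1) = 0
f(0) = 2

2


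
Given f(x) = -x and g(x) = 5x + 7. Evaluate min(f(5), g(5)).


f(5) = -5
g(5) = 32
min = -5

-5


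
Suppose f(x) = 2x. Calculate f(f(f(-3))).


f(-3) = -6
f(-6) = -12
f(-12) = -24

-24


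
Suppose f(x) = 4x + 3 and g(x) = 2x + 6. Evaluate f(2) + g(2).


f(2) = 11
g(2) = 10
Sum = 21

21


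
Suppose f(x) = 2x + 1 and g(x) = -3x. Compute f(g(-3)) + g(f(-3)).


f(g(-3)) = 19
g(f(-3)) = 15
Sum = 34

34


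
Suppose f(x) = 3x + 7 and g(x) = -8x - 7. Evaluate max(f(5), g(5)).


22


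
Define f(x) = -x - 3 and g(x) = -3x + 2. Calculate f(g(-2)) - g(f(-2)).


-16


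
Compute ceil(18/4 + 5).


18/4 = 4.5
4.5 + 5 = 9.5
ceil(9.5) = 10

10


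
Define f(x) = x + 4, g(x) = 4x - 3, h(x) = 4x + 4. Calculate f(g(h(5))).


h(5) = 24
g(24) = 93
f(93) = 97

97


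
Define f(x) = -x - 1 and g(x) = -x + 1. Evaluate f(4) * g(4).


f(4) = -5
g(4) = -3
Product = 15

15


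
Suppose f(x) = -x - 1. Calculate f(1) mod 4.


f(1) = -2
-2 mod 4 = 2

2


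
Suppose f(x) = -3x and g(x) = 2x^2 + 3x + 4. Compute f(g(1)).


g(1) = 9
f(9) = -27

-27


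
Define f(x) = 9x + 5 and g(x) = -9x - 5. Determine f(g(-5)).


g(-5) = 40
f(40) = 365

365


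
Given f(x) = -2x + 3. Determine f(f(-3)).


f(-3) = 9
f(9) = -15

-15


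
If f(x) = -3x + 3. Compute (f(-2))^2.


81


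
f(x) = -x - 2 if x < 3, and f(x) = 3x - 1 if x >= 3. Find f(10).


10 satisfies x >= 3
f(10) = 29

29


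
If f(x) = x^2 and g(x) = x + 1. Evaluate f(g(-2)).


g(-2) = -1
f(-1) = 1*(-1)^2 = 1

1


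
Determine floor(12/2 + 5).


12/2 = 6
6 + 5 = 11
floor(11) = 11

11


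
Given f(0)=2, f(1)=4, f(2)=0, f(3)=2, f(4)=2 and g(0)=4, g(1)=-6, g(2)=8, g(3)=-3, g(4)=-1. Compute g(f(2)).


4


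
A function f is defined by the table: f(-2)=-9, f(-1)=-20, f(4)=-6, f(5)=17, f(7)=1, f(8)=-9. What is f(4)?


Reading from the table at x = 4

-6


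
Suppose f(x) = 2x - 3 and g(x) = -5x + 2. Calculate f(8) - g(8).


f(8) = 13
g(8) = -38
Difference = 51

51


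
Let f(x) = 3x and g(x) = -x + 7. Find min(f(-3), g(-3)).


f(-3) = -9
g(-3) = 10
min = -9

-9


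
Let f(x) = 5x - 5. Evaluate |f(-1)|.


f(-1) = -10
|-10| = 10

10


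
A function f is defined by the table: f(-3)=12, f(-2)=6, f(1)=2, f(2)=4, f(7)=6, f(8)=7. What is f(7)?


Reading from the table at x = 7

6


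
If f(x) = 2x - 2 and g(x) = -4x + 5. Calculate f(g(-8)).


72


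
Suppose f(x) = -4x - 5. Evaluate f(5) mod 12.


f(5) = -25
-25 mod 12 = 11

11


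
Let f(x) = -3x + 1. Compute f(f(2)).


16


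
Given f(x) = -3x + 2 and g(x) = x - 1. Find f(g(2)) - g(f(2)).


f(g(2)) = -1
g(f(2)) = -5
Difference = 4

4


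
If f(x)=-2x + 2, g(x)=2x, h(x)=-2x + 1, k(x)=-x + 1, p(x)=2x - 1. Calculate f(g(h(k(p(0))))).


p(0) = -1
k(-1) = 2
h(2) = -3
g(-3) = -6
f(-6) = 14

14


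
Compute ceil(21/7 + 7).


21/7 = 3
3 + 7 = 10
ceil(10) = 10

10


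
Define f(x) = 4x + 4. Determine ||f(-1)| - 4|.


f(-1) = 0
|0| = 0
|0 - 4| = 4

4


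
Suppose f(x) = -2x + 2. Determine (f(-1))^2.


f(-1) = 4
(4)^2 = 16

16


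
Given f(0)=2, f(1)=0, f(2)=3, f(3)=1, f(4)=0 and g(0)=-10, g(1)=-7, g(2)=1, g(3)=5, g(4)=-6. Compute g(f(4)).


f(4) = 0
g(0) = -10

-10


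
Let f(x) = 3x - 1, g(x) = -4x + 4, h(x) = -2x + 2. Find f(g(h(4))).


h(4) = -6
g(-6) = 28
f(28) = 83

83


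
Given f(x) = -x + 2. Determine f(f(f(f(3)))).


f(3) = -1
f(-1) = 3
f(3) = -1
f(-1) = 3

3


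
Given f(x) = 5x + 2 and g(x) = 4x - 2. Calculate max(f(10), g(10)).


f(10) = 52
g(10) = 38
max = 52

52


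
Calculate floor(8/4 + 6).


8


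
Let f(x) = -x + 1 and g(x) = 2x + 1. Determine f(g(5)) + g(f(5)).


-17


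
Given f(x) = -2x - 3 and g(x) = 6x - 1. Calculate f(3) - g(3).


f(3) = -9
g(3) = 17
Difference = -26

-26


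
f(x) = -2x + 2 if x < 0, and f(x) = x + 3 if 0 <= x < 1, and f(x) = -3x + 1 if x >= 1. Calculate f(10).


10 satisfies x >= 1
f(10) = -29

-29


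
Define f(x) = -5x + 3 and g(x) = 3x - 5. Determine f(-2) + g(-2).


f(-2) = 13
g(-2) = -11
Sum = 2

2


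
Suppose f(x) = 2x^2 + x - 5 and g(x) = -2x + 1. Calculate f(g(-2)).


g(-2) = 5
f(5) = 2*(5)^2 + 1*(5) - 5 = 50

50


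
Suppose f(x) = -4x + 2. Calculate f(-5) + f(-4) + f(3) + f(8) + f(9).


f(-5) = 22
f(-4) = 18
f(3) = -10
f(8) = -30
f(9) = -34
Sum = -34

-34


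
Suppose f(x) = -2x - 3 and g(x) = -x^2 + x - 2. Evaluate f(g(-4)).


g(-4) = -22
f(-22) = 41

41


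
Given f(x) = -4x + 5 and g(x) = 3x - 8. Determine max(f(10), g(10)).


f(10) = -35
g(10) = 22
max = 22

22


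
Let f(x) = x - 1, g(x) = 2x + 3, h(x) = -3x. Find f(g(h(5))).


h(5) = -15
g(-15) = -27
f(-27) = -28

-28


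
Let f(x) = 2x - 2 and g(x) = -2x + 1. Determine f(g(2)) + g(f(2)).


f(g(2)) = -8
g(f(2)) = -3
Sum = -11

-11


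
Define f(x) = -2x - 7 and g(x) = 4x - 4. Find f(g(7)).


g(7) = 24
f(24) = -55

-55


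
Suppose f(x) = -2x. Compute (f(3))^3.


f(3) = -6
(-6)^3 = -216

-216


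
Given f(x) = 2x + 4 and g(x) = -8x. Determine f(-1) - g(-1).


-6


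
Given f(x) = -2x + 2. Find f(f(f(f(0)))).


-10


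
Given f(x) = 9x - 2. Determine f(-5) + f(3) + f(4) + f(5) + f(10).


f(-5) = -47
f(3) = 25
f(4) = 34
f(5) = 43
f(10) = 88
Sum = 143

143


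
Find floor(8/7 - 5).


8/7 = 1.1429
1.1429 - 5 = -3.8571
floor(-3.8571) = -4

-4


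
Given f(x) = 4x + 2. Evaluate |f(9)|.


f(9) = 38
|38| = 38

38


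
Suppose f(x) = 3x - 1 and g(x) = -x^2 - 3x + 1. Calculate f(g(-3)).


g(-3) = 1
f(1) = 2

2


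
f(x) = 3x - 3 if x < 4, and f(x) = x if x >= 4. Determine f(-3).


-3 satisfies x < 4
f(-3) = -12

-12


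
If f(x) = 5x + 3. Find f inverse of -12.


Solve 5x + 3 = -12
x = (-12 - 3) / 5 = -3

-3


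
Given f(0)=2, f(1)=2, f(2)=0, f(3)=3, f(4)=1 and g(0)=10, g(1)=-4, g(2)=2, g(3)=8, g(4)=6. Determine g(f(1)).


f(1) = 2
g(2) = 2

2


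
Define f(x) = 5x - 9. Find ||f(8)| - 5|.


f(8) = 31
|31| = 31
|31 - 5| = 26

26


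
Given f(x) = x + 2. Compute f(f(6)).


f(6) = 8
f(8) = 10

10


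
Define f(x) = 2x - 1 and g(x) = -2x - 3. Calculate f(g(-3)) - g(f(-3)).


f(g(-3)) = 5
g(f(-3)) = 11
Difference = -6

-6


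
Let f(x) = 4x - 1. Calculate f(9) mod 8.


f(9) = 35
35 mod 8 = 3

3


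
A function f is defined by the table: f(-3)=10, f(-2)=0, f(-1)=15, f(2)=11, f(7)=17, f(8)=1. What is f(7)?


17


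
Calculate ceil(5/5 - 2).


5/5 = 1
1 - 2 = -1
ceil(-1) = -1

-1


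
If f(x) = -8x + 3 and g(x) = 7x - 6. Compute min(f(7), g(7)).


f(7) = -53
g(7) = 43
min = -53

-53


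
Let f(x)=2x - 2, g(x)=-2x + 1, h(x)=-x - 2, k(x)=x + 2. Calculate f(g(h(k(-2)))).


k(-2) = 0
h(0) = -2
g(-2) = 5
f(5) = 8

8


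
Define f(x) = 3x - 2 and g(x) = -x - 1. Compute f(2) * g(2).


-12


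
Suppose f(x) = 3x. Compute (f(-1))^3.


-27


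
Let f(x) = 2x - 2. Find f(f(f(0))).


f(0) = -2
f(-2) = -6
f(-6) = -14

-14


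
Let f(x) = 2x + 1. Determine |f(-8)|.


f(-8) = -15
|-15| = 15

15


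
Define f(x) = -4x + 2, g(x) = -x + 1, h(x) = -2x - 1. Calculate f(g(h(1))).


h(1) = -3
g(-3) = 4
f(4) = -14

-14


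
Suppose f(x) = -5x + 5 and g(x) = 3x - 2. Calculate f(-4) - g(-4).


f(-4) = 25
g(-4) = -14
Difference = 39

39


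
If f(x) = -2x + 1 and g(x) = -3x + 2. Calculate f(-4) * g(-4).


f(-4) = 9
g(-4) = 14
Product = 126

126


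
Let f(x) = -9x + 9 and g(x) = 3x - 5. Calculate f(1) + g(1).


f(1) = 0
g(1) = -2
Sum = -2

-2


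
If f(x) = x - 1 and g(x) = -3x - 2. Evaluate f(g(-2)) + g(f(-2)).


f(g(-2)) = 3
g(f(-2)) = 7
Sum = 10

10


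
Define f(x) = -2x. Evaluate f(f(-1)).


f(-1) = 2
f(2) = -4

-4


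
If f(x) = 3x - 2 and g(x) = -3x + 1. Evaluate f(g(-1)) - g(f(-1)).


f(g(-1)) = 10
g(f(-1)) = 16
Difference = -6

-6


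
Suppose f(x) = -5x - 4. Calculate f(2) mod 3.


1


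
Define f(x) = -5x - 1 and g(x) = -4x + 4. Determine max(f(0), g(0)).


f(0) = -1
g(0) = 4
max = 4

4


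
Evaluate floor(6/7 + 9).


6/7 = 0.8571
0.8571 + 9 = 9.8571
floor(9.8571) = 9

9


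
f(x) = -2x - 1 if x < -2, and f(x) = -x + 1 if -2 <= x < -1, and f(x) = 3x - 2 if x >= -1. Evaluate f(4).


4 satisfies x >= -1
f(4) = 10

10


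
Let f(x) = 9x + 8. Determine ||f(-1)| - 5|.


4


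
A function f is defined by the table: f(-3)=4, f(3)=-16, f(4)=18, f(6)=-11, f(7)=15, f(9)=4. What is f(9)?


Reading from the table at x = 9

4


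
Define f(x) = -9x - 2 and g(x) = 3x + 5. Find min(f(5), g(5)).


f(5) = -47
g(5) = 20
min = -47

-47


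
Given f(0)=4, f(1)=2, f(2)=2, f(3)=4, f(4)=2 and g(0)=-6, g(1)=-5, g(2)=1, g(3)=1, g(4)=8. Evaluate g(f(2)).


f(2) = 2
g(2) = 1

1


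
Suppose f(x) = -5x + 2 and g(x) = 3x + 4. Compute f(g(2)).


g(2) = 10
f(10) = -48

-48


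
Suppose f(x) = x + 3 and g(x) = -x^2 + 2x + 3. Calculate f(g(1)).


g(1) = 4
f(4) = 7

7


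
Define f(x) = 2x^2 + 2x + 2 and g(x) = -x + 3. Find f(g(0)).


g(0) = 3
f(3) = 2*(3)^2 + 2*(3) + 2 = 26

26


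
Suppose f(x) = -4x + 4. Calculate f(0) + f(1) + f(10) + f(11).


f(0) = 4
f(1) = 0
f(10) = -36
f(11) = -40
Sum = -72

-72


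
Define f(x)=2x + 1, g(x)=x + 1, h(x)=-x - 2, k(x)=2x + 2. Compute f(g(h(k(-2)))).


k(-2) = -2
h(-2) = 0
g(0) = 1
f(1) = 3

3


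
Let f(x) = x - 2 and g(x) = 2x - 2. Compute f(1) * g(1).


0


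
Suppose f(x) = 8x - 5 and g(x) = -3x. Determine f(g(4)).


g(4) = -12
f(-12) = -101

-101


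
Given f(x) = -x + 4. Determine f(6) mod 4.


2


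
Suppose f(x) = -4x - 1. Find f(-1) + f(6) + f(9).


-59


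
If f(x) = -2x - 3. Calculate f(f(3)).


15


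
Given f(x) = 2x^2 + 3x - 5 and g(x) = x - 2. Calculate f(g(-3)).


g(-3) = -5
f(-5) = 2*(-5)^2 + 3*(-5) - 5 = 30

30


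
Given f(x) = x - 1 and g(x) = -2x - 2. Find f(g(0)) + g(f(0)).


-3


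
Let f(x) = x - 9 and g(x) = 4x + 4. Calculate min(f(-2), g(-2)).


f(-2) = -11
g(-2) = -4
min = -11

-11


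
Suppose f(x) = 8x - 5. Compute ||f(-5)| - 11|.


f(-5) = -45
|-45| = 45
|45 - 11| = 34

34


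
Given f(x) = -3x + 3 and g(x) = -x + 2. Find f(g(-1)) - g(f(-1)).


-2


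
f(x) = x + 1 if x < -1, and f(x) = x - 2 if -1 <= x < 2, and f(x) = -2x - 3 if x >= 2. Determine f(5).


5 satisfies x >= 2
f(5) = -13

-13


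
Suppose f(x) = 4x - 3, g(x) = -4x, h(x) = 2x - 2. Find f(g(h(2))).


h(2) = 2
g(2) = -8
f(-8) = -35

-35


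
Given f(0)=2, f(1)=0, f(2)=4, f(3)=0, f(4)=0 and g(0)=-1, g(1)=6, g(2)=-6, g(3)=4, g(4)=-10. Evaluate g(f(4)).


f(4) = 0
g(0) = -1

-1


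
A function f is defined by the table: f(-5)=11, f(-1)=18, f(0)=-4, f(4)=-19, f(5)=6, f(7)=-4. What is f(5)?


6


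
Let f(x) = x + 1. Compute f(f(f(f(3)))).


f(3) = 4
f(4) = 5
f(5) = 6
f(6) = 7

7


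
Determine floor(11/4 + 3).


11/4 = 2.75
2.75 + 3 = 5.75
floor(5.75) = 5

5


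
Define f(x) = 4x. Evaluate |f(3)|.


f(3) = 12
|12| = 12

12


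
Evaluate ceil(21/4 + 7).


13


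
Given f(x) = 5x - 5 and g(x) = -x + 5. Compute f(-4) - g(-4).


f(-4) = -25
g(-4) = 9
Difference = -34

-34


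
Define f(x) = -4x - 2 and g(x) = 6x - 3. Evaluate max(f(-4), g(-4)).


f(-4) = 14
g(-4) = -27
max = 14

14


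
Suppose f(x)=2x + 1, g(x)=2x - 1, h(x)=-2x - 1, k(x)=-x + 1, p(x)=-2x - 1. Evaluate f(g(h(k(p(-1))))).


-5


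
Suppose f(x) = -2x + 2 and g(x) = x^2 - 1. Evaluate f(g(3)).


g(3) = 8
f(8) = -14

-14


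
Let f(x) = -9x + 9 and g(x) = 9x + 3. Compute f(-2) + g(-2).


12


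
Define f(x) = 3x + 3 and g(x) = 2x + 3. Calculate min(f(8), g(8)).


f(8) = 27
g(8) = 19
min = 19

19


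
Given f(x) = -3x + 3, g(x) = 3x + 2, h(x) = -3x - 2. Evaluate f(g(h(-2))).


h(-2) = 4
g(4) = 14
f(14) = -39

-39


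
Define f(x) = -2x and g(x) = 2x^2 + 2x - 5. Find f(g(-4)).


g(-4) = 19
f(19) = -38

-38


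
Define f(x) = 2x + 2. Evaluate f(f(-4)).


f(-4) = -6
f(-6) = -10

-10


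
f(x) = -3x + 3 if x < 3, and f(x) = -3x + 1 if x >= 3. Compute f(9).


9 satisfies x >= 3
f(9) = -26

-26


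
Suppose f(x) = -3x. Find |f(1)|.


3


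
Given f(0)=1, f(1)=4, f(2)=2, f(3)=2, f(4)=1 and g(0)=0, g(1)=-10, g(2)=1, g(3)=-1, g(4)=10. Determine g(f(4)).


f(4) = 1
g(1) = -10

-10


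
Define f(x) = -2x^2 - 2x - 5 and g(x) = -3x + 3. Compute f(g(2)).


-17


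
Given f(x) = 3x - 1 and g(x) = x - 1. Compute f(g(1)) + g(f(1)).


0


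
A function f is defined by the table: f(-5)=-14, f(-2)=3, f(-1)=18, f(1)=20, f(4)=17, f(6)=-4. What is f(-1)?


Reading from the table at x = -1

18


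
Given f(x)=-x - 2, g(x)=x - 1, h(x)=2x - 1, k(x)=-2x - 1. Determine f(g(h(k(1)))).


k(1) = -3
h(-3) = -7
g(-7) = -8
f(-8) = 6

6


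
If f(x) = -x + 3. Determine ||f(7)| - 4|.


f(7) = -4
|-4| = 4
|4 - 4| = 0

0


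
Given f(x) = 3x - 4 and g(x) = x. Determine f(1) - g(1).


f(1) = -1
g(1) = 1
Difference = -2

-2


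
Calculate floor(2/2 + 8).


2/2 = 1
1 + 8 = 9
floor(9) = 9

9


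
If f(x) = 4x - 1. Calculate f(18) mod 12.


f(18) = 71
71 mod 12 = 11

11


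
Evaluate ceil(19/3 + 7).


14


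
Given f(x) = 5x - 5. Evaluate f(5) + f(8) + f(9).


f(5) = 20
f(8) = 35
f(9) = 40
Sum = 95

95


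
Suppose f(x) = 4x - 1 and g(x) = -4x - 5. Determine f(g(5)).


g(5) = -25
f(-25) = -101

-101


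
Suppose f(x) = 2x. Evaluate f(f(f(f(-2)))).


f(-2) = -4
f(-4) = -8
f(-8) = -16
f(-16) = -32

-32


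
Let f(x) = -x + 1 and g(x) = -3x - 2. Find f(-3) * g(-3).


f(-3) = 4
g(-3) = 7
Product = 28

28


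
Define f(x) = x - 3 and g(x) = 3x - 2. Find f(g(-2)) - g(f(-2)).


f(g(-2)) = -11
g(f(-2)) = -17
Difference = 6

6


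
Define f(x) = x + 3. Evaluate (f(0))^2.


9


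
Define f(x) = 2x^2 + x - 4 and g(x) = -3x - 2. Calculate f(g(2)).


g(2) = -8
f(-8) = 2*(-8)^2 + 1*(-8) - 4 = 116

116


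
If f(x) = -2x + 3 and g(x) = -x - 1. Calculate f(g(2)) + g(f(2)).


f(g(2)) = 9
g(f(2)) = 0
Sum = 9

9


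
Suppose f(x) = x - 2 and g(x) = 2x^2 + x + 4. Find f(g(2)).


g(2) = 14
f(14) = 12

12


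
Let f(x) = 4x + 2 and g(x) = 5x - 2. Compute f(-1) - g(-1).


f(-1) = -2
g(-1) = -7
Difference = 5

5


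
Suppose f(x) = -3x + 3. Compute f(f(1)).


f(1) = 0
f(0) = 3

3


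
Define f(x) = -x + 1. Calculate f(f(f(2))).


-1


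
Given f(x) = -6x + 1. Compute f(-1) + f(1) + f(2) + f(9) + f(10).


-121


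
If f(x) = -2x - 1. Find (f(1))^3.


f(1) = -3
(-3)^3 = -27

-27


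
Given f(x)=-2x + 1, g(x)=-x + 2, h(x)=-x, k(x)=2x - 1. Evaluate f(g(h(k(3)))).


k(3) = 5
h(5) = -5
g(-5) = 7
f(7) = -13

-13


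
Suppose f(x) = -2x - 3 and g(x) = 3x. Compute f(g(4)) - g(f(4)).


f(g(4)) = -27
g(f(4)) = -33
Difference = 6

6


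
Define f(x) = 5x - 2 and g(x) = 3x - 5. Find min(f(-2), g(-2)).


f(-2) = -12
g(-2) = -11
min = -12

-12


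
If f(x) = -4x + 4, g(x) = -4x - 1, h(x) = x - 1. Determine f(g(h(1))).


h(1) = 0
g(0) = -1
f(-1) = 8

8


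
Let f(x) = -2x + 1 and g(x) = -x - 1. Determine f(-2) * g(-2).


5


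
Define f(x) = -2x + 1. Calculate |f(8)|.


f(8) = -15
|-15| = 15

15


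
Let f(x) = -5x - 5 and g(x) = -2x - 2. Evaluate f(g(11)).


g(11) = -24
f(-24) = 115

115


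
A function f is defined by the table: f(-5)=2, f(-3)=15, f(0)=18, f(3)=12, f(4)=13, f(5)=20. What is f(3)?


12


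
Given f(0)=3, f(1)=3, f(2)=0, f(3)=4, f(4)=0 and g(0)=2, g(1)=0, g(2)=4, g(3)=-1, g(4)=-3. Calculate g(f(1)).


-1


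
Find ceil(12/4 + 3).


12/4 = 3
3 + 3 = 6
ceil(6) = 6

6


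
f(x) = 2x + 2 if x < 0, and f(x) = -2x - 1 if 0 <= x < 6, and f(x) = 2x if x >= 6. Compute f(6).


6 satisfies x >= 6
f(6) = 12

12


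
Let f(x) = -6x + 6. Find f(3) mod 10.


f(3) = -12
-12 mod 10 = 8

8


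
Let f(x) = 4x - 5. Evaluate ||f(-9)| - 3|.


f(-9) = -41
|-41| = 41
|41 - 3| = 38

38


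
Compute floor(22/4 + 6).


22/4 = 5.5
5.5 + 6 = 11.5
floor(11.5) = 11

11


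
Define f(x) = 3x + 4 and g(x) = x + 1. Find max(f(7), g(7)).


f(7) = 25
g(7) = 8
max = 25

25


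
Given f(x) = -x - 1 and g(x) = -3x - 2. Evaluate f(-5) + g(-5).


f(-5) = 4
g(-5) = 13
Sum = 17

17


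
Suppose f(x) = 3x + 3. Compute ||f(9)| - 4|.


f(9) = 30
|30| = 30
|30 - 4| = 26

26


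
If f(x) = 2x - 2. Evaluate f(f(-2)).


f(-2) = -6
f(-6) = -14

-14


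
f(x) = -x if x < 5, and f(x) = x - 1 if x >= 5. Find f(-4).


4


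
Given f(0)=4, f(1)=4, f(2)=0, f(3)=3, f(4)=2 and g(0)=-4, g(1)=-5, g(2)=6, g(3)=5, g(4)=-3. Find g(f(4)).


f(4) = 2
g(2) = 6

6


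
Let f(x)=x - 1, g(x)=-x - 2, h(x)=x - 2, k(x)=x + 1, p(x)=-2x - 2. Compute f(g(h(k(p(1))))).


2


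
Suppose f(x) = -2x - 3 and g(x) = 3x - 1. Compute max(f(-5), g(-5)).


f(-5) = 7
g(-5) = -16
max = 7

7


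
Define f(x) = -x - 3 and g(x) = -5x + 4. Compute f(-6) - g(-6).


f(-6) = 3
g(-6) = 34
Difference = -31

-31


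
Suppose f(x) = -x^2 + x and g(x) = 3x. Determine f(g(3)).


g(3) = 9
f(9) = (-1)*(9)^2 + 1*(9) = -72

-72


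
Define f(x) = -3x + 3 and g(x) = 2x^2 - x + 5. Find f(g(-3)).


g(-3) = 26
f(26) = -75

-75


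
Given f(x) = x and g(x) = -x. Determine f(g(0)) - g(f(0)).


0


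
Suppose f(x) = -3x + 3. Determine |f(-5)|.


f(-5) = 18
|18| = 18

18


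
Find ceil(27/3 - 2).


7


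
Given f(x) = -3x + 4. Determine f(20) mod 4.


0


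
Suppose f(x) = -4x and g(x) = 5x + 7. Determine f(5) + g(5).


f(5) = -20
g(5) = 32
Sum = 12

12


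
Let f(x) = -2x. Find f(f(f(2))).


f(2) = -4
f(-4) = 8
f(8) = -16

-16


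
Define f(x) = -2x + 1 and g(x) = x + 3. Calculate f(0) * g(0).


3


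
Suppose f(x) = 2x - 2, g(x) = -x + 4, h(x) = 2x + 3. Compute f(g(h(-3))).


h(-3) = -3
g(-3) = 7
f(7) = 12

12


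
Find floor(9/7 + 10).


9/7 = 1.2857
1.2857 + 10 = 11.2857
floor(11.2857) = 11

11


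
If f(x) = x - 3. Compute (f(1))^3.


f(1) = -2
(-2)^3 = -8

-8


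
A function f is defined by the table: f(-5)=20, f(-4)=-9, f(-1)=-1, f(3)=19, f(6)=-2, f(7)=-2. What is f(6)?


Reading from the table at x = 6

-2


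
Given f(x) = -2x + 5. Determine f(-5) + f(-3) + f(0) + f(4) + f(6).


21


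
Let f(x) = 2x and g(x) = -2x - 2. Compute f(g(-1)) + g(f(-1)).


f(g(-1)) = 0
g(f(-1)) = 2
Sum = 2

2


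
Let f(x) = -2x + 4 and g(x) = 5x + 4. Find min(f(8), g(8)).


f(8) = -12
g(8) = 44
min = -12

-12


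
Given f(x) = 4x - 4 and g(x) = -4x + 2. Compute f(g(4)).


-60


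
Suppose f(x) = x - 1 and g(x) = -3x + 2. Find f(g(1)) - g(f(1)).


f(g(1)) = -2
g(f(1)) = 2
Difference = -4

-4


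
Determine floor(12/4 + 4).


12/4 = 3
3 + 4 = 7
floor(7) = 7

7


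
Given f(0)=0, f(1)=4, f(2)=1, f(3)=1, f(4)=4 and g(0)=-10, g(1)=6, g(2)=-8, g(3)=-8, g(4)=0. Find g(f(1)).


f(1) = 4
g(4) = 0

0


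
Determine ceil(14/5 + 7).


14/5 = 2.8
2.8 + 7 = 9.8
ceil(9.8) = 10

10


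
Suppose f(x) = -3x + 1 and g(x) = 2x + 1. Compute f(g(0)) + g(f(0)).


f(g(0)) = -2
g(f(0)) = 3
Sum = 1

1


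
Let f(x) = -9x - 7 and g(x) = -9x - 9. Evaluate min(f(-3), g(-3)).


f(-3) = 20
g(-3) = 18
min = 18

18


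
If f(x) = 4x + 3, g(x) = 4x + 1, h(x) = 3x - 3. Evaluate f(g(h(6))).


h(6) = 15
g(15) = 61
f(61) = 247

247


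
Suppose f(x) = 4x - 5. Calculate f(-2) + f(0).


f(-2) = -13
f(0) = -5
Sum = -18

-18


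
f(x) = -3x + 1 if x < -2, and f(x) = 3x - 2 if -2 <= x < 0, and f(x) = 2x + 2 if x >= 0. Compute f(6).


6 satisfies x >= 0
f(6) = 14

14


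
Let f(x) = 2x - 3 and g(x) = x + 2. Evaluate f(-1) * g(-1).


f(-1) = -5
g(-1) = 1
Product = -5

-5


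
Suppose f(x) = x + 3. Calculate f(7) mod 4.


f(7) = 10
10 mod 4 = 2

2


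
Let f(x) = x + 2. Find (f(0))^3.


8


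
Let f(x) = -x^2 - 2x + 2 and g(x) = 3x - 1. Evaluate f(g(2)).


g(2) = 5
f(5) = (-1)*(5)^2 - 2*(5) + 2 = -33

-33


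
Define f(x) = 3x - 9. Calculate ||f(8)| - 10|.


f(8) = 15
|15| = 15
|15 - 10| = 5

5


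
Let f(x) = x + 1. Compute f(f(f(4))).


f(4) = 5
f(5) = 6
f(6) = 7

7


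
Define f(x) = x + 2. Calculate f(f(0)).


f(0) = 2
f(2) = 4

4


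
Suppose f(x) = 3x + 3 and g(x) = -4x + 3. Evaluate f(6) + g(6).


f(6) = 21
g(6) = -21
Sum = 0

0


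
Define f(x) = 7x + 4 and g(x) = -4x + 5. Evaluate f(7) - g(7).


f(7) = 53
g(7) = -23
Difference = 76

76


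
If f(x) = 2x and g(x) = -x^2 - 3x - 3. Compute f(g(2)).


g(2) = -13
f(-13) = -26

-26


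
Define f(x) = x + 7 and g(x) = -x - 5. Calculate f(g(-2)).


g(-2) = -3
f(-3) = 4

4


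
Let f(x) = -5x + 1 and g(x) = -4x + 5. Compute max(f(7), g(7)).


f(7) = -34
g(7) = -23
max = -23

-23


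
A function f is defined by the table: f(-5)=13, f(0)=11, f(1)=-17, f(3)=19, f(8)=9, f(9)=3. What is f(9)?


Reading from the table at x = 9

3


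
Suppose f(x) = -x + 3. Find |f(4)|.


f(4) = -1
|-1| = 1

1


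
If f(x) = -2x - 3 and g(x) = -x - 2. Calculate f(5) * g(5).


f(5) = -13
g(5) = -7
Product = 91

91


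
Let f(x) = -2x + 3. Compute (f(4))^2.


f(4) = -5
(-5)^2 = 25

25


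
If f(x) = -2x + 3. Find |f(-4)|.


f(-4) = 11
|11| = 11

11


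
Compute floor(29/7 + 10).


29/7 = 4.1429
4.1429 + 10 = 14.1429
floor(14.1429) = 14

14


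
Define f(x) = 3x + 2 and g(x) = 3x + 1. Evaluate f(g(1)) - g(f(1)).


f(g(1)) = 14
g(f(1)) = 16
Difference = -2

-2


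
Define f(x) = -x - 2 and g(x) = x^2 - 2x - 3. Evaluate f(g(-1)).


g(-1) = 0
f(0) = -2

-2


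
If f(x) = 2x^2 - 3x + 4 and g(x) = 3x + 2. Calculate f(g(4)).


g(4) = 14
f(14) = 2*(14)^2 - 3*(14) + 4 = 354

354


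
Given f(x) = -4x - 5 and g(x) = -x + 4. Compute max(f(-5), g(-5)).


f(-5) = 15
g(-5) = 9
max = 15

15


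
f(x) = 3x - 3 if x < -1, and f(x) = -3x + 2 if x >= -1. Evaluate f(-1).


-1 satisfies x >= -1
f(-1) = 5

5


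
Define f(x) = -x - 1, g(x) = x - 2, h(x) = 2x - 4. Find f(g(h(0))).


h(0) = -4
g(-4) = -6
f(-6) = 5

5


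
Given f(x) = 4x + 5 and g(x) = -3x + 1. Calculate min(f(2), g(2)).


f(2) = 13
g(2) = -5
min = -5

-5


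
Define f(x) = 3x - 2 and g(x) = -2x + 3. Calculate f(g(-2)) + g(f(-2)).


38


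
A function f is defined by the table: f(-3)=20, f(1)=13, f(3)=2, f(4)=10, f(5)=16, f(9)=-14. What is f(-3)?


Reading from the table at x = -3

20


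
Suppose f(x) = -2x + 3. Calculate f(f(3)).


f(3) = -3
f(-3) = 9

9


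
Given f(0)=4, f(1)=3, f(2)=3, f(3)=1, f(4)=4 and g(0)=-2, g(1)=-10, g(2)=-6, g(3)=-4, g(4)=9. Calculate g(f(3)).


f(3) = 1
g(1) = -10

-10


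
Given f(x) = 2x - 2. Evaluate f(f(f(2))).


2


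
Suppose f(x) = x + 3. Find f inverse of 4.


Solve x + 3 = 4
x = (4 - 3) / 1 = 1

1


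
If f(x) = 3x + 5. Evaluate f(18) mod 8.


f(18) = 59
59 mod 8 = 3

3


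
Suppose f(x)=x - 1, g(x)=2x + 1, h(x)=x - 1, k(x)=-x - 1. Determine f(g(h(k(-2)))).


0


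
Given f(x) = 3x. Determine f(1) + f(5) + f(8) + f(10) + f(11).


f(1) = 3
f(5) = 15
f(8) = 24
f(10) = 30
f(11) = 33
Sum = 105

105


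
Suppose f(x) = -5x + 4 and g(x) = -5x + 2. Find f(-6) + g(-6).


f(-6) = 34
g(-6) = 32
Sum = 66

66


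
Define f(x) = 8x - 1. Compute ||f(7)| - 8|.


f(7) = 55
|55| = 55
|55 - 8| = 47

47


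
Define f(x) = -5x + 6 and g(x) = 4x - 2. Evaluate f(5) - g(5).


f(5) = -19
g(5) = 18
Difference = -37

-37


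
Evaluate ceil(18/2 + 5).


18/2 = 9
9 + 5 = 14
ceil(14) = 14

14


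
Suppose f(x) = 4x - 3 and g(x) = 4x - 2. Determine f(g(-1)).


g(-1) = -6
f(-6) = -27

-27


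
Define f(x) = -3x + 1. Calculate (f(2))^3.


f(2) = -5
(-5)^3 = -125

-125


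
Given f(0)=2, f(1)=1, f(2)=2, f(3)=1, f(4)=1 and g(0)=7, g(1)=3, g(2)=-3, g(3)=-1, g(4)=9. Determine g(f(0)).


-3


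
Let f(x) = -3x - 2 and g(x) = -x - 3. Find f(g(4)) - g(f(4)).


f(g(4)) = 19
g(f(4)) = 11
Difference = 8

8


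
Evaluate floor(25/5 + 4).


9


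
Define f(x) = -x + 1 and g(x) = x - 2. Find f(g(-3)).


6


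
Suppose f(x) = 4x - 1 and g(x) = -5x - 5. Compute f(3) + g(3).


f(3) = 11
g(3) = -20
Sum = -9

-9


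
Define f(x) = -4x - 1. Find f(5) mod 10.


9


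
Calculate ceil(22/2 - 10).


22/2 = 11
11 - 10 = 1
ceil(1) = 1

1


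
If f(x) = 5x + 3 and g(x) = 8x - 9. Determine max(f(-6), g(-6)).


-27


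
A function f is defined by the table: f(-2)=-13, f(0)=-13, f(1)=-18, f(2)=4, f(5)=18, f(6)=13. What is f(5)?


Reading from the table at x = 5

18


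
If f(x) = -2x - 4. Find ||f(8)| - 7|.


13


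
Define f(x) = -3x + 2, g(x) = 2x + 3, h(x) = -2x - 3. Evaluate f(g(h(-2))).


h(-2) = 1
g(1) = 5
f(5) = -13

-13


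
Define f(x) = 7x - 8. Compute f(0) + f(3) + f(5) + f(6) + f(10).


f(0) = -8
f(3) = 13
f(5) = 27
f(6) = 34
f(10) = 62
Sum = 128

128


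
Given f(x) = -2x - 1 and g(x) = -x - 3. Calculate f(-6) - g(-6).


8


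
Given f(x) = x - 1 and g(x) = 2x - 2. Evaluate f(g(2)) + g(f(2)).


f(g(2)) = 1
g(f(2)) = 0
Sum = 1

1


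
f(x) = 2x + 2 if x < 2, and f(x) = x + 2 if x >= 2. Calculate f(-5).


-5 satisfies x < 2
f(-5) = -8

-8


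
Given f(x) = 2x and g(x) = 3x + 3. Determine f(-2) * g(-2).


f(-2) = -4
g(-2) = -3
Product = 12

12


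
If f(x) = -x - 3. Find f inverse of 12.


Solve -x - 3 = 12
x = (12 + 3) / (-1) = -15

-15


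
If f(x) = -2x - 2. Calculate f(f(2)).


f(2) = -6
f(-6) = 10

10


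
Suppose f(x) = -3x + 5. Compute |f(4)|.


f(4) = -7
|-7| = 7

7


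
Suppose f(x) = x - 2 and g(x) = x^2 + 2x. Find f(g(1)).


g(1) = 3
f(3) = 1

1


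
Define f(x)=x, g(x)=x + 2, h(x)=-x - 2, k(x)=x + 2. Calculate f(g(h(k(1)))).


k(1) = 3
h(3) = -5
g(-5) = -3
f(-3) = -3

-3


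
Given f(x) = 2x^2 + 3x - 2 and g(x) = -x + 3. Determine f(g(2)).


g(2) = 1
f(1) = 2*(1)^2 + 3*(1) - 2 = 3

3


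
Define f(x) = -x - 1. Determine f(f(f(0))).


f(0) = -1
f(-1) = 0
f(0) = -1

-1


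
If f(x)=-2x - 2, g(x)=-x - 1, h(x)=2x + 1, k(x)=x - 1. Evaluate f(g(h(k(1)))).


k(1) = 0
h(0) = 1
g(1) = -2
f(-2) = 2

2


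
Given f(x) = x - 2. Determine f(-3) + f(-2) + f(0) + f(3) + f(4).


-8


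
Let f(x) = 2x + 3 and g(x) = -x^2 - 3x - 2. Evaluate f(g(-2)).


3


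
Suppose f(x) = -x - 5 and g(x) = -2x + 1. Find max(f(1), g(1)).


f(1) = -6
g(1) = -1
max = -1

-1
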